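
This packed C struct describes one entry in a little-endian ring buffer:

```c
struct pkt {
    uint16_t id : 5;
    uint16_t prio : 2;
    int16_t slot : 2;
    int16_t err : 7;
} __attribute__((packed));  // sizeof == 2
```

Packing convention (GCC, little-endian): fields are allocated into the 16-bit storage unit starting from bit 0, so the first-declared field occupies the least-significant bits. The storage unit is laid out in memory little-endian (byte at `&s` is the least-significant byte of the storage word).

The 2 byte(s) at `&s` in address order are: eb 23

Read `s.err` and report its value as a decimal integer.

[0]=0xeb [1]=0x23 (little-endian) → word 0x23eb
id:5 @ bit 0 → (0x23eb>>0)&0x1f = 0xb
prio:2 @ bit 5 → (0x23eb>>5)&0x3 = 0x3
slot:2 @ bit 7 → (0x23eb>>7)&0x3 = 0x3
err:7 @ bit 9 → (0x23eb>>9)&0x7f = 0x11  ←
err signed 7b, MSB=0: value = 17

17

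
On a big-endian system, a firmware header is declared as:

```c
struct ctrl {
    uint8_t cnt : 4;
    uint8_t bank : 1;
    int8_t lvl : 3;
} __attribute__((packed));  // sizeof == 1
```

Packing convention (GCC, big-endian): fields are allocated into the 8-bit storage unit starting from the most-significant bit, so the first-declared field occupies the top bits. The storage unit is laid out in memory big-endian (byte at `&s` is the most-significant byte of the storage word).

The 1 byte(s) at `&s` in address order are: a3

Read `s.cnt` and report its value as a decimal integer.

[0]=0xa3 (big-endian) → word 0xa3
cnt:4 @ bit 4 → (0xa3>>4)&0xf = 0xa  ←
bank:1 @ bit 3 → (0xa3>>3)&0x1 = 0x0
lvl:3 @ bit 0 → (0xa3>>0)&0x7 = 0x3

10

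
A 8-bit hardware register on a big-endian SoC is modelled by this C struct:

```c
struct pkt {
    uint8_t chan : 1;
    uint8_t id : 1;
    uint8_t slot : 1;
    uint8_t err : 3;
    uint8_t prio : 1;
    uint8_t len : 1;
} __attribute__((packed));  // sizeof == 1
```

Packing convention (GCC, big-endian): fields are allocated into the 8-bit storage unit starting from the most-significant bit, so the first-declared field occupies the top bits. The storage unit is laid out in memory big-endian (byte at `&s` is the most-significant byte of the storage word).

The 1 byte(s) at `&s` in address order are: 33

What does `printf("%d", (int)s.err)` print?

4

[0]=0x33 (big-endian) → word 0x33
chan [7+:1] = (word>>7) & 0x1 = 0
id [6+:1] = (word>>6) & 0x1 = 0
slot [5+:1] = (word>>5) & 0x1 = 1
err [2+:3] = (word>>2) & 0x7 = 4  ←
prio [1+:1] = (word>>1) & 0x1 = 1
len [0+:1] = (word>>0) & 0x1 = 1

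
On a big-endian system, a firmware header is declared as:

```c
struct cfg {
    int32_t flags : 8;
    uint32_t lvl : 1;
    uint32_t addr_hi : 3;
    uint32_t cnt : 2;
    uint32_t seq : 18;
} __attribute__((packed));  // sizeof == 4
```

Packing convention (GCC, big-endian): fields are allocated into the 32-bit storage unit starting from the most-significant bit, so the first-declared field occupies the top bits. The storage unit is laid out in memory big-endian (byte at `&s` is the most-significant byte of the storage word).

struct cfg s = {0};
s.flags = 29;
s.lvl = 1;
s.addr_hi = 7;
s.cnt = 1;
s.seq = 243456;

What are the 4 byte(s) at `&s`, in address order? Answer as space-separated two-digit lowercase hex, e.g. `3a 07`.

1d f7 b7 00

flags (8b) val=29 bits=0x1d at bit 24: 0x1d000000
lvl (1b) val=1 bits=0x1 at bit 23: 0x1d800000
addr_hi (3b) val=7 bits=0x7 at bit 20: 0x1df00000
cnt (2b) val=1 bits=0x1 at bit 18: 0x1df40000
seq (18b) val=243456 bits=0x3b700 at bit 0: 0x1df7b700
word = 0x1df7b700 → big-endian bytes:
  [0]=0x1d  [1]=0xf7  [2]=0xb7  [3]=0x00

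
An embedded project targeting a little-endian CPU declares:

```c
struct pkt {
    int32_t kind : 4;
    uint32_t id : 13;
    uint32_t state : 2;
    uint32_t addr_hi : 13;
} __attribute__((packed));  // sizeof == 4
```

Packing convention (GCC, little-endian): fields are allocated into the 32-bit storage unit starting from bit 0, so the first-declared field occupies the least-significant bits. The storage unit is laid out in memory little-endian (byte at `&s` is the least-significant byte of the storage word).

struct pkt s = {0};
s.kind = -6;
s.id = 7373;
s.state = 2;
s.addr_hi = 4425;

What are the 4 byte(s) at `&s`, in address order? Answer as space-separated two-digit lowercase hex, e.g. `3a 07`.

da cc 4d 8a

kind:4 = -6 → 0xa << 0 → word 0x0000000a
id:13 = 7373 → 0x1ccd << 4 → word 0x0001ccda
state:2 = 2 → 0x2 << 17 → word 0x0005ccda
addr_hi:13 = 4425 → 0x1149 << 19 → word 0x8a4dccda
word = 0x8a4dccda → little-endian bytes:
  [0]=0xda  [1]=0xcc  [2]=0x4d  [3]=0x8a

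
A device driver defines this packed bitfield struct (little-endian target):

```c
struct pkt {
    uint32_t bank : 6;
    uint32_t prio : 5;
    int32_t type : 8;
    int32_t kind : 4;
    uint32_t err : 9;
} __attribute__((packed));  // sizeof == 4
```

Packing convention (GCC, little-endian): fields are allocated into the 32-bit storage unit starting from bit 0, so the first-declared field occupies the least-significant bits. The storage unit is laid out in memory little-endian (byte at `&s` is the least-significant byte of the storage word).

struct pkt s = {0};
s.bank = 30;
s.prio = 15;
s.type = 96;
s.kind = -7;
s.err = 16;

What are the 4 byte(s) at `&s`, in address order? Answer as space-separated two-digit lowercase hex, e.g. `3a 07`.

bank (6b) val=30 bits=0x1e at bit 0: 0x0000001e
prio (5b) val=15 bits=0xf at bit 6: 0x000003de
type (8b) val=96 bits=0x60 at bit 11: 0x000303de
kind (4b) val=-7 bits=0x9 at bit 19: 0x004b03de
err (9b) val=16 bits=0x10 at bit 23: 0x084b03de
word = 0x084b03de → little-endian bytes:
  [0]=0xde  [1]=0x03  [2]=0x4b  [3]=0x08

de 03 4b 08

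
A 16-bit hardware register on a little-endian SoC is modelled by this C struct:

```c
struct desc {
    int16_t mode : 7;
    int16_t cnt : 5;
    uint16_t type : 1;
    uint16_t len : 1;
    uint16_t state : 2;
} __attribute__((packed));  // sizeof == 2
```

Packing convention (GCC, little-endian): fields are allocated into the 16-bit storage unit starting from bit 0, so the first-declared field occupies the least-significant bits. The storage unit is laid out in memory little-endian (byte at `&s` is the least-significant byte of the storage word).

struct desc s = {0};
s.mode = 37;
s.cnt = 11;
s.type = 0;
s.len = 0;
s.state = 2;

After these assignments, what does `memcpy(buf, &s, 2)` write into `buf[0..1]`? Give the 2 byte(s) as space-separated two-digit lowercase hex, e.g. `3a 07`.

a5 85

[0+:7] mode=37 & 0x7f = 0x25; word=0x0025
[7+:5] cnt=11 & 0x1f = 0xb; word=0x05a5
[12+:1] type=0 & 0x1 = 0x0; word=0x05a5
[13+:1] len=0 & 0x1 = 0x0; word=0x05a5
[14+:2] state=2 & 0x3 = 0x2; word=0x85a5
word = 0x85a5 → little-endian bytes:
  [0]=0xa5  [1]=0x85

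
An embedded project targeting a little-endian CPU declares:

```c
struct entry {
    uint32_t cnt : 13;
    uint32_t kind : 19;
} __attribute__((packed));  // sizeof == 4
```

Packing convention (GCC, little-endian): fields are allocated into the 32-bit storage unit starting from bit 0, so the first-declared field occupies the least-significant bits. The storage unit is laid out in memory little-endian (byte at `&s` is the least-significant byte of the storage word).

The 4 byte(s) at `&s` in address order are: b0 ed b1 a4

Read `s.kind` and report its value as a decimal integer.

337295

[0]=0xb0 [1]=0xed [2]=0xb1 [3]=0xa4 (little-endian) → word 0xa4b1edb0
cnt [0+:13] = (word>>0) & 0x1fff = 3504
kind [13+:19] = (word>>13) & 0x7ffff = 337295  ←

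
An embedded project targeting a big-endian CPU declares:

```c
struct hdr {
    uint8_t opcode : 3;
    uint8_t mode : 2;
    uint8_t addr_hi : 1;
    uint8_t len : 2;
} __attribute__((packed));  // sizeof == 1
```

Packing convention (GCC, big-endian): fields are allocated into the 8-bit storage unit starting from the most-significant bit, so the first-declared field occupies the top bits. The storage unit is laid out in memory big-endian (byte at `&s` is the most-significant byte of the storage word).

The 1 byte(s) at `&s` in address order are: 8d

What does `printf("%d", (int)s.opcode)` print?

4

[0]=0x8d (big-endian) → word 0x8d
opcode:3 @ bit 5 → (0x8d>>5)&0x7 = 0x4  ←
mode:2 @ bit 3 → (0x8d>>3)&0x3 = 0x1
addr_hi:1 @ bit 2 → (0x8d>>2)&0x1 = 0x1
len:2 @ bit 0 → (0x8d>>0)&0x3 = 0x1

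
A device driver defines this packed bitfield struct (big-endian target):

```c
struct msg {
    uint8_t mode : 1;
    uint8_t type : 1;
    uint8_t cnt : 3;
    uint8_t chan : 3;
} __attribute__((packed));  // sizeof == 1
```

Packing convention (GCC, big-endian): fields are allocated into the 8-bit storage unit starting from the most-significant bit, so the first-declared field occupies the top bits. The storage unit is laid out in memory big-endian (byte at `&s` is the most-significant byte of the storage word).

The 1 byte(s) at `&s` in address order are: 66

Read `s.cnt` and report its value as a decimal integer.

[0]=0x66 (big-endian) → word 0x66
mode [7+:1] = (word>>7) & 0x1 = 0
type [6+:1] = (word>>6) & 0x1 = 1
cnt [3+:3] = (word>>3) & 0x7 = 4  ←
chan [0+:3] = (word>>0) & 0x7 = 6

4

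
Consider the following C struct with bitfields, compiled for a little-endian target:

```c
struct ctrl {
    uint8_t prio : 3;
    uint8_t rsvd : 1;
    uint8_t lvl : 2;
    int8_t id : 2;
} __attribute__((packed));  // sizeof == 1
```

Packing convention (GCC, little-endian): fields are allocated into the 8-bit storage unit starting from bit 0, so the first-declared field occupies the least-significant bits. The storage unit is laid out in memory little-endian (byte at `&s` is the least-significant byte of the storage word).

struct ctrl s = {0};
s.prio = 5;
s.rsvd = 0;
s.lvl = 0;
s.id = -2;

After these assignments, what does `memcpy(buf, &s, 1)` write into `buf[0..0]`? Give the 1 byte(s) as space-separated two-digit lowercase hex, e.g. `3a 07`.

[0+:3] prio=5 & 0x7 = 0x5; word=0x05
[3+:1] rsvd=0 & 0x1 = 0x0; word=0x05
[4+:2] lvl=0 & 0x3 = 0x0; word=0x05
[6+:2] id=-2 & 0x3 = 0x2; word=0x85
word = 0x85 → little-endian bytes:
  [0]=0x85

85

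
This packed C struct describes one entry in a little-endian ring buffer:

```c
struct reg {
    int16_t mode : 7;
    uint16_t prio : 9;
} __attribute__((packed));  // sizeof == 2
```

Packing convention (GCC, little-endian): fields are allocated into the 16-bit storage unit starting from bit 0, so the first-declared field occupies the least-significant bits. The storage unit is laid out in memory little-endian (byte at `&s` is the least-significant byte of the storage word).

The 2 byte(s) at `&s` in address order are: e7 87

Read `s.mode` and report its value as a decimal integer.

[0]=0xe7 [1]=0x87 (little-endian) → word 0x87e7
mode:7 @ bit 0 → (0x87e7>>0)&0x7f = 0x67  ←
prio:9 @ bit 7 → (0x87e7>>7)&0x1ff = 0x10f
mode signed 7b, MSB=1: 103 - 128 = -25

-25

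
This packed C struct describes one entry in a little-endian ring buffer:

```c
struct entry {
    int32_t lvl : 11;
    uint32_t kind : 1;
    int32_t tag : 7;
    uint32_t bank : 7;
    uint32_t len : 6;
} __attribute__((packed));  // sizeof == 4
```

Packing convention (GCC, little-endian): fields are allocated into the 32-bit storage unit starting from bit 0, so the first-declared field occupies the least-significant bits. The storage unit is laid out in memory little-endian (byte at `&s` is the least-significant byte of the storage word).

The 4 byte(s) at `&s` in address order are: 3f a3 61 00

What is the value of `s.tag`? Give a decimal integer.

[0]=0x3f [1]=0xa3 [2]=0x61 [3]=0x00 (little-endian) → word 0x0061a33f
lvl:11 @ bit 0 → (0x0061a33f>>0)&0x7ff = 0x33f
kind:1 @ bit 11 → (0x0061a33f>>11)&0x1 = 0x0
tag:7 @ bit 12 → (0x0061a33f>>12)&0x7f = 0x1a  ←
bank:7 @ bit 19 → (0x0061a33f>>19)&0x7f = 0xc
len:6 @ bit 26 → (0x0061a33f>>26)&0x3f = 0x0
tag signed 7b, MSB=0: value = 26

26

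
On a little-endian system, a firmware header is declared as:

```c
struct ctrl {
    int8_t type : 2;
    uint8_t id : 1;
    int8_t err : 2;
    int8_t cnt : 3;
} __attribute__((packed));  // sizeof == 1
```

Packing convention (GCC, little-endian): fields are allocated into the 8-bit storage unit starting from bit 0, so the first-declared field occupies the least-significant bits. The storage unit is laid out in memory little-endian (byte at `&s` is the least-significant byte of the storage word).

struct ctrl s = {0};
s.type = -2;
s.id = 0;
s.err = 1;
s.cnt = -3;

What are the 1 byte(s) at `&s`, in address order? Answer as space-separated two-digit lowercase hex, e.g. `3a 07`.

type (2b) val=-2 bits=0x2 at bit 0: 0x02
id (1b) val=0 bits=0x0 at bit 2: 0x02
err (2b) val=1 bits=0x1 at bit 3: 0x0a
cnt (3b) val=-3 bits=0x5 at bit 5: 0xaa
word = 0xaa → little-endian bytes:
  [0]=0xaa

aa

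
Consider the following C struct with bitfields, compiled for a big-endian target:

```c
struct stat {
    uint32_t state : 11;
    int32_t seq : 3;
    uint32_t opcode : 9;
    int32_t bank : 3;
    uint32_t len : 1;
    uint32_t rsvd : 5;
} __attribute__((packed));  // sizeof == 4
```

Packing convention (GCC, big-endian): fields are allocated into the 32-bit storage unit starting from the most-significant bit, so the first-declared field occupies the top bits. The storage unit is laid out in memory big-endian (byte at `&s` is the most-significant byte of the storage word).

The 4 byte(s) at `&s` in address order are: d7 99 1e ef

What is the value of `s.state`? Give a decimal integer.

1724

[0]=0xd7 [1]=0x99 [2]=0x1e [3]=0xef (big-endian) → word 0xd7991eef
state [21+:11] = (word>>21) & 0x7ff = 1724  ←
seq [18+:3] = (word>>18) & 0x7 = 6
opcode [9+:9] = (word>>9) & 0x1ff = 143
bank [6+:3] = (word>>6) & 0x7 = 3
len [5+:1] = (word>>5) & 0x1 = 1
rsvd [0+:5] = (word>>0) & 0x1f = 15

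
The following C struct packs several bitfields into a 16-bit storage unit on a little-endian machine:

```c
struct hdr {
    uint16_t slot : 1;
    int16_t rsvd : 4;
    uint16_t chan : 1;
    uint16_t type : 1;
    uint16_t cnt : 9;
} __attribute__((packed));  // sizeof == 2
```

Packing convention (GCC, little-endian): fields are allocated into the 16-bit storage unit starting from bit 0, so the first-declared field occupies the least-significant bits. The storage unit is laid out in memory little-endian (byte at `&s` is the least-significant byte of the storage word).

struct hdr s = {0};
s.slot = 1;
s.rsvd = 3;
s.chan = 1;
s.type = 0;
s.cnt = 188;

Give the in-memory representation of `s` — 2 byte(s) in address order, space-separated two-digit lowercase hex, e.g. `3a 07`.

27 5e

slot (1b) val=1 bits=0x1 at bit 0: 0x0001
rsvd (4b) val=3 bits=0x3 at bit 1: 0x0007
chan (1b) val=1 bits=0x1 at bit 5: 0x0027
type (1b) val=0 bits=0x0 at bit 6: 0x0027
cnt (9b) val=188 bits=0xbc at bit 7: 0x5e27
word = 0x5e27 → little-endian bytes:
  [0]=0x27  [1]=0x5e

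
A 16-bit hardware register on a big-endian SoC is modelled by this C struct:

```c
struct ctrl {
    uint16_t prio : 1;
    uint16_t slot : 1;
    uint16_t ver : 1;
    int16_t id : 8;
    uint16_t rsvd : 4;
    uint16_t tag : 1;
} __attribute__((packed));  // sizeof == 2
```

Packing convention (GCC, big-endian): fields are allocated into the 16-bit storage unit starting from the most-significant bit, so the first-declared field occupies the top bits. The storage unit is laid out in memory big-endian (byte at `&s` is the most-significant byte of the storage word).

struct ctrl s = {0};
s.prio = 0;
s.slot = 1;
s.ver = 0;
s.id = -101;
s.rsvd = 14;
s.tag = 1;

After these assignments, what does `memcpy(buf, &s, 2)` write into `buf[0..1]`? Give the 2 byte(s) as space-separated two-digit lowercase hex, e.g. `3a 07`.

53 7d

[15+:1] prio=0 & 0x1 = 0x0; word=0x0000
[14+:1] slot=1 & 0x1 = 0x1; word=0x4000
[13+:1] ver=0 & 0x1 = 0x0; word=0x4000
[5+:8] id=-101 & 0xff = 0x9b; word=0x5360
[1+:4] rsvd=14 & 0xf = 0xe; word=0x537c
[0+:1] tag=1 & 0x1 = 0x1; word=0x537d
word = 0x537d → big-endian bytes:
  [0]=0x53  [1]=0x7d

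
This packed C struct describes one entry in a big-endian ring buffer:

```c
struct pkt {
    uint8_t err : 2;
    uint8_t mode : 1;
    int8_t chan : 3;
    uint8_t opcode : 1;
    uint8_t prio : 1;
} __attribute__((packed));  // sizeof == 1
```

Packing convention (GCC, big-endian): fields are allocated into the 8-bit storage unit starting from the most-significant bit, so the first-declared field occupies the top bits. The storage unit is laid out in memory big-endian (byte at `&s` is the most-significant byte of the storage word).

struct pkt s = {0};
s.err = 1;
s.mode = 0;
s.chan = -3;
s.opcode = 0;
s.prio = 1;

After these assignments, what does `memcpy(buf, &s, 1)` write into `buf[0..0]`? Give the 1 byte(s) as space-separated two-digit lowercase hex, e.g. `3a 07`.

[6+:2] err=1 & 0x3 = 0x1; word=0x40
[5+:1] mode=0 & 0x1 = 0x0; word=0x40
[2+:3] chan=-3 & 0x7 = 0x5; word=0x54
[1+:1] opcode=0 & 0x1 = 0x0; word=0x54
[0+:1] prio=1 & 0x1 = 0x1; word=0x55
word = 0x55 → big-endian bytes:
  [0]=0x55

55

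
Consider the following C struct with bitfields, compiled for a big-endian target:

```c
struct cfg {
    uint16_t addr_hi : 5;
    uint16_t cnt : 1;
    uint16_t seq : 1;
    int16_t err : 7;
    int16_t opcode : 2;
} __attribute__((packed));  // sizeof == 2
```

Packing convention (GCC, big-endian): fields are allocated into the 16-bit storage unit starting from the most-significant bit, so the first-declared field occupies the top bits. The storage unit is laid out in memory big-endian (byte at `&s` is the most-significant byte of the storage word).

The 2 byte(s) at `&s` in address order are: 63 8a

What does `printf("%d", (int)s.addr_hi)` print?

12

[0]=0x63 [1]=0x8a (big-endian) → word 0x638a
addr_hi:5 @ bit 11 → (0x638a>>11)&0x1f = 0xc  ←
cnt:1 @ bit 10 → (0x638a>>10)&0x1 = 0x0
seq:1 @ bit 9 → (0x638a>>9)&0x1 = 0x1
err:7 @ bit 2 → (0x638a>>2)&0x7f = 0x62
opcode:2 @ bit 0 → (0x638a>>0)&0x3 = 0x2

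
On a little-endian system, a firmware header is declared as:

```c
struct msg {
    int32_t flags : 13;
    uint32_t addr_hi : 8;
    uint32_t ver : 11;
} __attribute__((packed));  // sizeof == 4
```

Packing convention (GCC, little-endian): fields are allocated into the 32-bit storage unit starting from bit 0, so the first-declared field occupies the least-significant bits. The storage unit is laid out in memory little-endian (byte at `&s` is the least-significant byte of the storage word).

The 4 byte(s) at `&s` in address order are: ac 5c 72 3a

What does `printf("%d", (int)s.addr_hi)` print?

146

[0]=0xac [1]=0x5c [2]=0x72 [3]=0x3a (little-endian) → word 0x3a725cac
flags [0+:13] = (word>>0) & 0x1fff = 7340
addr_hi [13+:8] = (word>>13) & 0xff = 146  ←
ver [21+:11] = (word>>21) & 0x7ff = 467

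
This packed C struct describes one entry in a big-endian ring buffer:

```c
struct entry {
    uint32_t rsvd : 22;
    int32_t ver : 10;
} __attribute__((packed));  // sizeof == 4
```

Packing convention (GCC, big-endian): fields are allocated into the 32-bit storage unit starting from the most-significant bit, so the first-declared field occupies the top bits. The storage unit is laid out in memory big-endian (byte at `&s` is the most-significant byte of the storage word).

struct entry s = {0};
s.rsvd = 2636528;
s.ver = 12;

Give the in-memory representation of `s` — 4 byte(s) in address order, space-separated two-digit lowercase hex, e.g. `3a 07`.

[10+:22] rsvd=2636528 & 0x3fffff = 0x283af0; word=0xa0ebc000
[0+:10] ver=12 & 0x3ff = 0xc; word=0xa0ebc00c
word = 0xa0ebc00c → big-endian bytes:
  [0]=0xa0  [1]=0xeb  [2]=0xc0  [3]=0x0c

a0 eb c0 0c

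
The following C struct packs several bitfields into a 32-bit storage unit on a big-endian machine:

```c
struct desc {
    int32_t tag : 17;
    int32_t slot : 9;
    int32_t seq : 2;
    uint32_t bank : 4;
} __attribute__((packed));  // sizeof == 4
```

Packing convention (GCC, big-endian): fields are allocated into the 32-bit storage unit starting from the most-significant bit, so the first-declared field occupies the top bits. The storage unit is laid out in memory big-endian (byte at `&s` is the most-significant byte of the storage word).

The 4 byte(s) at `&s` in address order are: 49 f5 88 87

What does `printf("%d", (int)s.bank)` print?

7

[0]=0x49 [1]=0xf5 [2]=0x88 [3]=0x87 (big-endian) → word 0x49f58887
tag [15+:17] = (word>>15) & 0x1ffff = 37867
slot [6+:9] = (word>>6) & 0x1ff = 34
seq [4+:2] = (word>>4) & 0x3 = 0
bank [0+:4] = (word>>0) & 0xf = 7  ←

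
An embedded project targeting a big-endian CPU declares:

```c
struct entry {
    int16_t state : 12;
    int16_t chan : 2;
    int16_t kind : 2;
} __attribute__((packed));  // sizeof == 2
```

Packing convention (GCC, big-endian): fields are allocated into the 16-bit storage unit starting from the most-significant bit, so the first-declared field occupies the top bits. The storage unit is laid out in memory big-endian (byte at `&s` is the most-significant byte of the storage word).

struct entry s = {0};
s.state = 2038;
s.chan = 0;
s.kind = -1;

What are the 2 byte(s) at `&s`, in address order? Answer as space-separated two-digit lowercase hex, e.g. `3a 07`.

state:12 = 2038 → 0x7f6 << 4 → word 0x7f60
chan:2 = 0 → 0x0 << 2 → word 0x7f60
kind:2 = -1 → 0x3 << 0 → word 0x7f63
word = 0x7f63 → big-endian bytes:
  [0]=0x7f  [1]=0x63

7f 63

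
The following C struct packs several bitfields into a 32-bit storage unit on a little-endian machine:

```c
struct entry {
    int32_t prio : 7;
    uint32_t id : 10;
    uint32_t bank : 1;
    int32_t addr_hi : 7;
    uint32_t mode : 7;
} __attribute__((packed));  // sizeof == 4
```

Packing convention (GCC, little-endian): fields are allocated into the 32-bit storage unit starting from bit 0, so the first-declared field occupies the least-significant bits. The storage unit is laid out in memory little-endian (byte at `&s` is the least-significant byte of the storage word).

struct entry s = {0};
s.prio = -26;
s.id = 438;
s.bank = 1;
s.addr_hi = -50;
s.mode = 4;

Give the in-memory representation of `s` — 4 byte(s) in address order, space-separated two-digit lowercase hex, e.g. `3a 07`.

66 db 3a 09

prio (7b) val=-26 bits=0x66 at bit 0: 0x00000066
id (10b) val=438 bits=0x1b6 at bit 7: 0x0000db66
bank (1b) val=1 bits=0x1 at bit 17: 0x0002db66
addr_hi (7b) val=-50 bits=0x4e at bit 18: 0x013adb66
mode (7b) val=4 bits=0x4 at bit 25: 0x093adb66
word = 0x093adb66 → little-endian bytes:
  [0]=0x66  [1]=0xdb  [2]=0x3a  [3]=0x09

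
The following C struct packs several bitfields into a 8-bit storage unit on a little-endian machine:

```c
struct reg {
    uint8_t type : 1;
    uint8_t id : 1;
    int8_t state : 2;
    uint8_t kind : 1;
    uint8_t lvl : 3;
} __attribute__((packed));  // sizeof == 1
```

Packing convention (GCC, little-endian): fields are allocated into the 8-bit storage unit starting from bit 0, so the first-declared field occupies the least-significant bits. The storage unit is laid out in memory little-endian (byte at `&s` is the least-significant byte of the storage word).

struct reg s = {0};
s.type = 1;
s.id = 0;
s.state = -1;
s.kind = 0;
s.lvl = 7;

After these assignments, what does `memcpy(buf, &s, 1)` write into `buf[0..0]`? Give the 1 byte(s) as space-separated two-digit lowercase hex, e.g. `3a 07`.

type (1b) val=1 bits=0x1 at bit 0: 0x01
id (1b) val=0 bits=0x0 at bit 1: 0x01
state (2b) val=-1 bits=0x3 at bit 2: 0x0d
kind (1b) val=0 bits=0x0 at bit 4: 0x0d
lvl (3b) val=7 bits=0x7 at bit 5: 0xed
word = 0xed → little-endian bytes:
  [0]=0xed

ed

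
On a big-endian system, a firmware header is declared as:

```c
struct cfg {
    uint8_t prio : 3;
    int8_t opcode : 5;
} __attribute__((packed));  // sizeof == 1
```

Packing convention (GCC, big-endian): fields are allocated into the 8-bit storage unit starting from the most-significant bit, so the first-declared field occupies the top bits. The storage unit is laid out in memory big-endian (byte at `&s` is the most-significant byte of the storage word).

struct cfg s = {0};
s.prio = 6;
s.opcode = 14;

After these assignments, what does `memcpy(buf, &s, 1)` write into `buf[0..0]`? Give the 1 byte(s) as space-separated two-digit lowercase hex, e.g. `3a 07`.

prio (3b) val=6 bits=0x6 at bit 5: 0xc0
opcode (5b) val=14 bits=0xe at bit 0: 0xce
word = 0xce → big-endian bytes:
  [0]=0xce

ce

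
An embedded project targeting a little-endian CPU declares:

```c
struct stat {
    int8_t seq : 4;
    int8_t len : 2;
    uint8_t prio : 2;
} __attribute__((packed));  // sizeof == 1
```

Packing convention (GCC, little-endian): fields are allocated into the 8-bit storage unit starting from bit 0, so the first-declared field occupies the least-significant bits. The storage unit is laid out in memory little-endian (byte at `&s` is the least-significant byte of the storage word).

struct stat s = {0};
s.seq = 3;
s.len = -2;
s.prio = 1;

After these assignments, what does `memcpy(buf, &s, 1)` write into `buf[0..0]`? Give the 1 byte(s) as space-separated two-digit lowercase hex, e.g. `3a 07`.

seq (4b) val=3 bits=0x3 at bit 0: 0x03
len (2b) val=-2 bits=0x2 at bit 4: 0x23
prio (2b) val=1 bits=0x1 at bit 6: 0x63
word = 0x63 → little-endian bytes:
  [0]=0x63

63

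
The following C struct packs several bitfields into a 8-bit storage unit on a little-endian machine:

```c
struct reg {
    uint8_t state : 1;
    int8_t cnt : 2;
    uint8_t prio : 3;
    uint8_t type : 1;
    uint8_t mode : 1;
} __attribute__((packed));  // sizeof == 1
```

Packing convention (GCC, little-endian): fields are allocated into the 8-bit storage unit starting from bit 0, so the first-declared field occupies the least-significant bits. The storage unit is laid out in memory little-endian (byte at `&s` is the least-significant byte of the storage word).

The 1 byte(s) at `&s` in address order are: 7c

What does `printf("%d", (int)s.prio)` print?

[0]=0x7c (little-endian) → word 0x7c
state [0+:1] = (word>>0) & 0x1 = 0
cnt [1+:2] = (word>>1) & 0x3 = 2
prio [3+:3] = (word>>3) & 0x7 = 7  ←
type [6+:1] = (word>>6) & 0x1 = 1
mode [7+:1] = (word>>7) & 0x1 = 0

7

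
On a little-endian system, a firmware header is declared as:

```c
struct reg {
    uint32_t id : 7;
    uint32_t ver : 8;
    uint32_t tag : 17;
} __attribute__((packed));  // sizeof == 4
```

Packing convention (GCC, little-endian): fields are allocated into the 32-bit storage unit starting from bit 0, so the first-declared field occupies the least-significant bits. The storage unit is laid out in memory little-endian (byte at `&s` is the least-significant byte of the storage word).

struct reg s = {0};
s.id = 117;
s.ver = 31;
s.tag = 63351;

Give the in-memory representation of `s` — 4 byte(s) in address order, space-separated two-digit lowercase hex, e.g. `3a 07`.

f5 8f bb 7b

[0+:7] id=117 & 0x7f = 0x75; word=0x00000075
[7+:8] ver=31 & 0xff = 0x1f; word=0x00000ff5
[15+:17] tag=63351 & 0x1ffff = 0xf777; word=0x7bbb8ff5
word = 0x7bbb8ff5 → little-endian bytes:
  [0]=0xf5  [1]=0x8f  [2]=0xbb  [3]=0x7b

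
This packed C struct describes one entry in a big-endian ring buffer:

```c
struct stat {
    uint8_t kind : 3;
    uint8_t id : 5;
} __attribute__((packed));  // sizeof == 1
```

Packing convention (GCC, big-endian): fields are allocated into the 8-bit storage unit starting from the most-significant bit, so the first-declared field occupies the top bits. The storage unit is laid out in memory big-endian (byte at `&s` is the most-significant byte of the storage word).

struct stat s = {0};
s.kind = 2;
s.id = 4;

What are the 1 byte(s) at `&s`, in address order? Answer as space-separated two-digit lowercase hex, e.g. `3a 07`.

44

kind:3 = 2 → 0x2 << 5 → word 0x40
id:5 = 4 → 0x4 << 0 → word 0x44
word = 0x44 → big-endian bytes:
  [0]=0x44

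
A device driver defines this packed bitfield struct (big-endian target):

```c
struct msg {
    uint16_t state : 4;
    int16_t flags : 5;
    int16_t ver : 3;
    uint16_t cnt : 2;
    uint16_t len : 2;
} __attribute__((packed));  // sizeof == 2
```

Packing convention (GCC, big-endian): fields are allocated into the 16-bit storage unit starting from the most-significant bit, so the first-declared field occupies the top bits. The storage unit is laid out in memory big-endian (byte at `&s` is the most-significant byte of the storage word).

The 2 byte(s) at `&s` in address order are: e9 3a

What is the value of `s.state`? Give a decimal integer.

14

[0]=0xe9 [1]=0x3a (big-endian) → word 0xe93a
state:4 @ bit 12 → (0xe93a>>12)&0xf = 0xe  ←
flags:5 @ bit 7 → (0xe93a>>7)&0x1f = 0x12
ver:3 @ bit 4 → (0xe93a>>4)&0x7 = 0x3
cnt:2 @ bit 2 → (0xe93a>>2)&0x3 = 0x2
len:2 @ bit 0 → (0xe93a>>0)&0x3 = 0x2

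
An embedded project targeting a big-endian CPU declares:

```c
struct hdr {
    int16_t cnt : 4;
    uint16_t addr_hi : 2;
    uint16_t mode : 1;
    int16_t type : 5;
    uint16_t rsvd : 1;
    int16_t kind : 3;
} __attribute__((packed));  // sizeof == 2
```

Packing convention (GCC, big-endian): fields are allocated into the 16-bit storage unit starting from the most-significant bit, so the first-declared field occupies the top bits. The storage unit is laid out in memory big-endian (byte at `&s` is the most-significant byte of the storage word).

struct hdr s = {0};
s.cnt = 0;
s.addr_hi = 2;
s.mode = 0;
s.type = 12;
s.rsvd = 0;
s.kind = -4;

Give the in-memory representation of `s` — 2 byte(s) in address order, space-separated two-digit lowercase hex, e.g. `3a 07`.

08 c4

cnt (4b) val=0 bits=0x0 at bit 12: 0x0000
addr_hi (2b) val=2 bits=0x2 at bit 10: 0x0800
mode (1b) val=0 bits=0x0 at bit 9: 0x0800
type (5b) val=12 bits=0xc at bit 4: 0x08c0
rsvd (1b) val=0 bits=0x0 at bit 3: 0x08c0
kind (3b) val=-4 bits=0x4 at bit 0: 0x08c4
word = 0x08c4 → big-endian bytes:
  [0]=0x08  [1]=0xc4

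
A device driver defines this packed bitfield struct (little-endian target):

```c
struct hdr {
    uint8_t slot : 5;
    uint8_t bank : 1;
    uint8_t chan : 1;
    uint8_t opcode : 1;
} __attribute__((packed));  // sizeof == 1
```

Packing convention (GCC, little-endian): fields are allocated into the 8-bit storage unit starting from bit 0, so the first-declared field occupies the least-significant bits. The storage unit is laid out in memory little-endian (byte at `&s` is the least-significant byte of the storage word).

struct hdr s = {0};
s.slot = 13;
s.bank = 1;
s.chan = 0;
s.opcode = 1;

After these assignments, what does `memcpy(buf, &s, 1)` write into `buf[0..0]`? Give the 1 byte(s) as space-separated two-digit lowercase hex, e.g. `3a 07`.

slot:5 = 13 → 0xd << 0 → word 0x0d
bank:1 = 1 → 0x1 << 5 → word 0x2d
chan:1 = 0 → 0x0 << 6 → word 0x2d
opcode:1 = 1 → 0x1 << 7 → word 0xad
word = 0xad → little-endian bytes:
  [0]=0xad

ad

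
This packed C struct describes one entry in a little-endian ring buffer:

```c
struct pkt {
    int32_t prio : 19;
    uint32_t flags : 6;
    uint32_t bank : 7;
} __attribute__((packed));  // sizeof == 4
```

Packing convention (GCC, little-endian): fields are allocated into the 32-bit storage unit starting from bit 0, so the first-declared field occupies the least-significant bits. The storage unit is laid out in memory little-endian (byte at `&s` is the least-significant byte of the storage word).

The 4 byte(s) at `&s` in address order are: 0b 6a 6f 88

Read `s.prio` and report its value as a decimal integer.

[0]=0x0b [1]=0x6a [2]=0x6f [3]=0x88 (little-endian) → word 0x886f6a0b
prio [0+:19] = (word>>0) & 0x7ffff = 485899  ←
flags [19+:6] = (word>>19) & 0x3f = 13
bank [25+:7] = (word>>25) & 0x7f = 68
prio signed 19b, MSB=1: 485899 - 524288 = -38389

-38389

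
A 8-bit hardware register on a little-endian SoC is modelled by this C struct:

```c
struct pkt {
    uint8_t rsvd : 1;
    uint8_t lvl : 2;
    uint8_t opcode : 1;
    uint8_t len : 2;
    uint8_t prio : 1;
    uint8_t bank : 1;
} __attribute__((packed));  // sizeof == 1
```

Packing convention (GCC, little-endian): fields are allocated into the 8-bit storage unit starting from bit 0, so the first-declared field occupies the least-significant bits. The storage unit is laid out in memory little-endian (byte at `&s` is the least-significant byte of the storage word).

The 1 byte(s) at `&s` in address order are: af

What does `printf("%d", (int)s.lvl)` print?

[0]=0xaf (little-endian) → word 0xaf
rsvd [0+:1] = (word>>0) & 0x1 = 1
lvl [1+:2] = (word>>1) & 0x3 = 3  ←
opcode [3+:1] = (word>>3) & 0x1 = 1
len [4+:2] = (word>>4) & 0x3 = 2
prio [6+:1] = (word>>6) & 0x1 = 0
bank [7+:1] = (word>>7) & 0x1 = 1

3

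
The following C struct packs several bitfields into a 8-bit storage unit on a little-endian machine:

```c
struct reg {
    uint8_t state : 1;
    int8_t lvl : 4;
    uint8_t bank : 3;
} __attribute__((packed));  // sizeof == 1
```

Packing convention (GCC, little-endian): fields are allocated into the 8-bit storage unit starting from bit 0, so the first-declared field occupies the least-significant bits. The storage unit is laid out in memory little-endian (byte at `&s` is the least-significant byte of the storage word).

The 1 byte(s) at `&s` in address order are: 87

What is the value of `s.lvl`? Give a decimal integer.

3

[0]=0x87 (little-endian) → word 0x87
state:1 @ bit 0 → (0x87>>0)&0x1 = 0x1
lvl:4 @ bit 1 → (0x87>>1)&0xf = 0x3  ←
bank:3 @ bit 5 → (0x87>>5)&0x7 = 0x4
lvl signed 4b, MSB=0: value = 3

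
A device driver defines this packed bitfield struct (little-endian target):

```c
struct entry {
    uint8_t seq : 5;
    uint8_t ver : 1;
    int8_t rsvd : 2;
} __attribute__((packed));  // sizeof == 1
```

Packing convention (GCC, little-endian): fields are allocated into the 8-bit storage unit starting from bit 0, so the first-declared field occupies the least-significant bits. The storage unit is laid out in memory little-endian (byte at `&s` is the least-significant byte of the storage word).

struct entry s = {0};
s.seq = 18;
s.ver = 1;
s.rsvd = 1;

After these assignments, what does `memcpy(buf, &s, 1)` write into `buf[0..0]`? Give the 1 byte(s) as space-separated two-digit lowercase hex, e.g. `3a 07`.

seq:5 = 18 → 0x12 << 0 → word 0x12
ver:1 = 1 → 0x1 << 5 → word 0x32
rsvd:2 = 1 → 0x1 << 6 → word 0x72
word = 0x72 → little-endian bytes:
  [0]=0x72

72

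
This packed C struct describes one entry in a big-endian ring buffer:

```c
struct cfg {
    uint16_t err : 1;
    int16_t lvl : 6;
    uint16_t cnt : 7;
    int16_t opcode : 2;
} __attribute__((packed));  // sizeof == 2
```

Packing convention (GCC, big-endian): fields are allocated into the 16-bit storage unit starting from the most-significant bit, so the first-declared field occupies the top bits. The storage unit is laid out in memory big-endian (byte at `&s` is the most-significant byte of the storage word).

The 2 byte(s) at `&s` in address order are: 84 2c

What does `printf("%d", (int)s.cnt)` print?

11

[0]=0x84 [1]=0x2c (big-endian) → word 0x842c
err [15+:1] = (word>>15) & 0x1 = 1
lvl [9+:6] = (word>>9) & 0x3f = 2
cnt [2+:7] = (word>>2) & 0x7f = 11  ←
opcode [0+:2] = (word>>0) & 0x3 = 0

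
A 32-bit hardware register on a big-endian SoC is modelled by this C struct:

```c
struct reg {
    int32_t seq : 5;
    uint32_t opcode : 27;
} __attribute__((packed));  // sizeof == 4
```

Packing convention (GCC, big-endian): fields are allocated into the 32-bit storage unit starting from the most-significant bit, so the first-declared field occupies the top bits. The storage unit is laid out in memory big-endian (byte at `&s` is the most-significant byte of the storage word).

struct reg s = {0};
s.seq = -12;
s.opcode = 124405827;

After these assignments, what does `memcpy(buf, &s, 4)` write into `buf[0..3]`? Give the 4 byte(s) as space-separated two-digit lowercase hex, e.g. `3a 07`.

a7 6a 48 43

[27+:5] seq=-12 & 0x1f = 0x14; word=0xa0000000
[0+:27] opcode=124405827 & 0x7ffffff = 0x76a4843; word=0xa76a4843
word = 0xa76a4843 → big-endian bytes:
  [0]=0xa7  [1]=0x6a  [2]=0x48  [3]=0x43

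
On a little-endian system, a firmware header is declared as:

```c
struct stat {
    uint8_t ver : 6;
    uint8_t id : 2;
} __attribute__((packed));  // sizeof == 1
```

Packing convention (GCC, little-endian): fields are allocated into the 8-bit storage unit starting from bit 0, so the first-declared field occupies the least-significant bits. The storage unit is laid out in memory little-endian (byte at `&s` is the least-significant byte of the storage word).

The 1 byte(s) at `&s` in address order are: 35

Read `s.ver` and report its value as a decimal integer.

[0]=0x35 (little-endian) → word 0x35
ver [0+:6] = (word>>0) & 0x3f = 53  ←
id [6+:2] = (word>>6) & 0x3 = 0

53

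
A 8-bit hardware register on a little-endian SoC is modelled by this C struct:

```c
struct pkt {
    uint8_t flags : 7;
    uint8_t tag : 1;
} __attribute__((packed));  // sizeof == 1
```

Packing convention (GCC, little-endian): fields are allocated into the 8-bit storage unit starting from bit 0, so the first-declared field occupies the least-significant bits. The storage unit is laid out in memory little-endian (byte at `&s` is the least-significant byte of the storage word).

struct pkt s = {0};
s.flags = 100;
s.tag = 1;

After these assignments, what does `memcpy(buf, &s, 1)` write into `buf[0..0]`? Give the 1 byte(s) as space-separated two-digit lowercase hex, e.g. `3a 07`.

e4

flags:7 = 100 → 0x64 << 0 → word 0x64
tag:1 = 1 → 0x1 << 7 → word 0xe4
word = 0xe4 → little-endian bytes:
  [0]=0xe4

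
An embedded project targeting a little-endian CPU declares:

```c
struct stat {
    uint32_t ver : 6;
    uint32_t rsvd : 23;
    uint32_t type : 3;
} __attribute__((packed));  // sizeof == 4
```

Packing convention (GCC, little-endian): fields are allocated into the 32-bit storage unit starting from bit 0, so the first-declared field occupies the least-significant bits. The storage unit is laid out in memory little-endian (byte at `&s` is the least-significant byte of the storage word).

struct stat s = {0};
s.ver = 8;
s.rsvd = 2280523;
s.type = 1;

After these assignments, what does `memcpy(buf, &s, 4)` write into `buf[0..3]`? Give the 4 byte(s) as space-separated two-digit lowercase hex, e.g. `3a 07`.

ver (6b) val=8 bits=0x8 at bit 0: 0x00000008
rsvd (23b) val=2280523 bits=0x22cc4b at bit 6: 0x08b312c8
type (3b) val=1 bits=0x1 at bit 29: 0x28b312c8
word = 0x28b312c8 → little-endian bytes:
  [0]=0xc8  [1]=0x12  [2]=0xb3  [3]=0x28

c8 12 b3 28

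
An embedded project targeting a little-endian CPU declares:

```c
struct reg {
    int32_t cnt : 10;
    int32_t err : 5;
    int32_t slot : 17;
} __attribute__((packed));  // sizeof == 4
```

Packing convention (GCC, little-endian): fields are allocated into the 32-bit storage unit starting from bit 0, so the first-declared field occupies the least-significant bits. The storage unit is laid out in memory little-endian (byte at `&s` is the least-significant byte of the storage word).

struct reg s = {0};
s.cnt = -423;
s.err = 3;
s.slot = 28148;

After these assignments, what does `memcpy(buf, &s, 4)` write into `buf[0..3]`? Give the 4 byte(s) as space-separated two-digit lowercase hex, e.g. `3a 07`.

59 0e fa 36

[0+:10] cnt=-423 & 0x3ff = 0x259; word=0x00000259
[10+:5] err=3 & 0x1f = 0x3; word=0x00000e59
[15+:17] slot=28148 & 0x1ffff = 0x6df4; word=0x36fa0e59
word = 0x36fa0e59 → little-endian bytes:
  [0]=0x59  [1]=0x0e  [2]=0xfa  [3]=0x36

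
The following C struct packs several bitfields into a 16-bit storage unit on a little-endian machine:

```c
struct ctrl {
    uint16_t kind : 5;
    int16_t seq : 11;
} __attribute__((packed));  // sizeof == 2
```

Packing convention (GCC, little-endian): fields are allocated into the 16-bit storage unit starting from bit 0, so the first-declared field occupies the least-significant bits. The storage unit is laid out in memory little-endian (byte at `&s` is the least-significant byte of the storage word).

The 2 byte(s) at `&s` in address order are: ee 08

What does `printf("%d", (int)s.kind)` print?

[0]=0xee [1]=0x08 (little-endian) → word 0x08ee
kind:5 @ bit 0 → (0x08ee>>0)&0x1f = 0xe  ←
seq:11 @ bit 5 → (0x08ee>>5)&0x7ff = 0x47

14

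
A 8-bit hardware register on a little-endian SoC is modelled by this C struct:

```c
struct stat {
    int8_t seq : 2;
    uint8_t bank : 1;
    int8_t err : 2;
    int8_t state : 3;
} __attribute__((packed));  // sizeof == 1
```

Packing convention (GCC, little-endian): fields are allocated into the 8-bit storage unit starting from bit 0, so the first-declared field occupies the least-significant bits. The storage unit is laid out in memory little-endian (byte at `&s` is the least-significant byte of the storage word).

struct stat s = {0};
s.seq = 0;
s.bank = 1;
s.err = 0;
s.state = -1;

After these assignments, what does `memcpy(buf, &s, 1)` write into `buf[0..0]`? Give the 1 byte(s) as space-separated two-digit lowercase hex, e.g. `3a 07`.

e4

seq (2b) val=0 bits=0x0 at bit 0: 0x00
bank (1b) val=1 bits=0x1 at bit 2: 0x04
err (2b) val=0 bits=0x0 at bit 3: 0x04
state (3b) val=-1 bits=0x7 at bit 5: 0xe4
word = 0xe4 → little-endian bytes:
  [0]=0xe4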